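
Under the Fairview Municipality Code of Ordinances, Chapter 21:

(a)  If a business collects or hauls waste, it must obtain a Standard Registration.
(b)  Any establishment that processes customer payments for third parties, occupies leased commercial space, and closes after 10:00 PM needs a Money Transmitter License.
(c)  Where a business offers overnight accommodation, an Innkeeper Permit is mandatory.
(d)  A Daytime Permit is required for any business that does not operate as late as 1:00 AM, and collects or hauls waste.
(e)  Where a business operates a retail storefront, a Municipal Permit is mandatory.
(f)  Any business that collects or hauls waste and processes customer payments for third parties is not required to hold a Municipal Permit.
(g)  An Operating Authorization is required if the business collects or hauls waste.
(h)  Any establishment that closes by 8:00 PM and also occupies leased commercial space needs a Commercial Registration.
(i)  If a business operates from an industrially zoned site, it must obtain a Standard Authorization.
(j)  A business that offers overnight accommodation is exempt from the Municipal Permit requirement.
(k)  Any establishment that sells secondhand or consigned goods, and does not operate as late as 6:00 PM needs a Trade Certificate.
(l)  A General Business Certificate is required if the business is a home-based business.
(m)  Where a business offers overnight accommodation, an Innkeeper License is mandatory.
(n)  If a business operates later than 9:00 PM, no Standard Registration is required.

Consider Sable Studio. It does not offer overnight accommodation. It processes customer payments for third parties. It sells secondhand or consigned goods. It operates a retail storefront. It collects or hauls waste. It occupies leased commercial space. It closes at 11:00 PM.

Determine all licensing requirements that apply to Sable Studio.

(a) collects or hauls waste → Standard Registration required.
(b) processes customer payments for third parties; occupies leased commercial space; closes 11:00 PM, after 10:00 PM → Money Transmitter License required.
(c) does not offer overnight accommodation → Innkeeper Permit not required.
(d) closes 11:00 PM, at/before 1:00 AM; collects or hauls waste → Daytime Permit required.
(e) operates a retail storefront → Municipal Permit required.
(f) collects or hauls waste; processes customer payments for third parties → exempt from Municipal Permit.
(g) collects or hauls waste → Operating Authorization required.
(h) closes 11:00 PM, after 8:00 PM; occupies leased commercial space → Commercial Registration not required.
(i) occupies leased commercial space (not: operates from an industrially zoned site) → Standard Authorization not required.
(j) does not offer overnight accommodation → Municipal Permit exemption does not apply.
(k) sells secondhand or consigned goods; closes 11:00 PM, after 6:00 PM → Trade Certificate not required.
(l) occupies leased commercial space (not: is a home-based business) → General Business Certificate not required.
(m) does not offer overnight accommodation → Innkeeper License not required.
(n) closes 11:00 PM, after 9:00 PM → exempt from Standard Registration.

Daytime Permit, Money Transmitter License, Operating Authorization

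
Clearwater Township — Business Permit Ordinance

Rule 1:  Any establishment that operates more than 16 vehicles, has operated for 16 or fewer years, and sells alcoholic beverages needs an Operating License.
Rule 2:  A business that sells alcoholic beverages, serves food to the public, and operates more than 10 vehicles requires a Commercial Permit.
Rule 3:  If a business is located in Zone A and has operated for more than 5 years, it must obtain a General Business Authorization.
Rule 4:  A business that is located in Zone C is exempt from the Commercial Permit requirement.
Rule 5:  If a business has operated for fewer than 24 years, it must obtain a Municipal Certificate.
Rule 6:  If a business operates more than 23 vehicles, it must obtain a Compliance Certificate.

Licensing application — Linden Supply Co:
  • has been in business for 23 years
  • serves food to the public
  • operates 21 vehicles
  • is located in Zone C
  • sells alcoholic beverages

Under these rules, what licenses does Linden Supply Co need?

Municipal Certificate

Rule 1: vehicles 21 > 16; years in business 23 > 16; sells alcoholic beverages → Operating License not required.
Rule 2: sells alcoholic beverages; serves food to the public; vehicles 21 > 10 → Commercial Permit required.
Rule 3: is located in Zone C (not: is located in Zone A); years in business 23 > 5 → General Business Authorization not required.
Rule 4: is located in Zone C → exempt from Commercial Permit.
Rule 5: years in business 23 < 24 → Municipal Certificate required.
Rule 6: vehicles 21 ≤ 23 → Compliance Certificate not required.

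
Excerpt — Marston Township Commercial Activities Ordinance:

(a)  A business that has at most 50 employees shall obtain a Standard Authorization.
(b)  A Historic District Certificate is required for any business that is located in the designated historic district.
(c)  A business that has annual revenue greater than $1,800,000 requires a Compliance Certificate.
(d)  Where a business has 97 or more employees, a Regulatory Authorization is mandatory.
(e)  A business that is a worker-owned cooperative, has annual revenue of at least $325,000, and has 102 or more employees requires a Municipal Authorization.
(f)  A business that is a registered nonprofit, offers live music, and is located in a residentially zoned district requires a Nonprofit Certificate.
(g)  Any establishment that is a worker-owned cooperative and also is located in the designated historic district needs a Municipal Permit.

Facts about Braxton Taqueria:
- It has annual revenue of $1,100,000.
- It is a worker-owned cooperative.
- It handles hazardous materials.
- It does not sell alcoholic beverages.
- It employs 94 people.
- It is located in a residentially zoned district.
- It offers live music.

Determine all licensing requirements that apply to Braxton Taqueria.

(a) employees 94 > 50 → Standard Authorization not required.
(b) is located in a residentially zoned district (not: is located in the designated historic district) → Historic District Certificate not required.
(c) revenue $1,100,000 ≤ $1,800,000 → Compliance Certificate not required.
(d) employees 94 < 97 → Regulatory Authorization not required.
(e) is a worker-owned cooperative; revenue $1,100,000 ≥ $325,000; employees 94 < 102 → Municipal Authorization not required.
(f) is a worker-owned cooperative (not: is a registered nonprofit); offers live music; is located in a residentially zoned district → Nonprofit Certificate not required.
(g) is a worker-owned cooperative; is located in a residentially zoned district (not: is located in the designated historic district) → Municipal Permit not required.

None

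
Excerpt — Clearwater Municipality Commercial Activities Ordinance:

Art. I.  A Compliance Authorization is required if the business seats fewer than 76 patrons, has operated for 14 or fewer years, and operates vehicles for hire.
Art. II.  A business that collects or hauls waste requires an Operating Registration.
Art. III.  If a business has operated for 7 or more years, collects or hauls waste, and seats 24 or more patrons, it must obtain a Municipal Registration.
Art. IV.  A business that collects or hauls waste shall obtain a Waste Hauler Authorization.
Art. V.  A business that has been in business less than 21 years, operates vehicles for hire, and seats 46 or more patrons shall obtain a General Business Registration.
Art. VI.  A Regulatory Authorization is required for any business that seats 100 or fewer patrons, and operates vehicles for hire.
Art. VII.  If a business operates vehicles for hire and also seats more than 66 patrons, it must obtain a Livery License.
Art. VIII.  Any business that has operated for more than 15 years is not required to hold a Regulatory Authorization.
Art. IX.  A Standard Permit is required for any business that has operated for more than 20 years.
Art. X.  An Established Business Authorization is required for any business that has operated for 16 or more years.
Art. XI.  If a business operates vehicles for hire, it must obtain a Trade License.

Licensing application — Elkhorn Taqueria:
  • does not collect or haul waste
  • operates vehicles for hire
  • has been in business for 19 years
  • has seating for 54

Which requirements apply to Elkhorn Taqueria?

Art. I. seating 54 < 76; years in business 19 > 14; operates vehicles for hire → Compliance Authorization not required.
Art. II. does not collect or haul waste → Operating Registration not required.
Art. III. years in business 19 ≥ 7; does not collect or haul waste; seating 54 ≥ 24 → Municipal Registration not required.
Art. IV. does not collect or haul waste → Waste Hauler Authorization not required.
Art. V. years in business 19 < 21; operates vehicles for hire; seating 54 ≥ 46 → General Business Registration required.
Art. VI. seating 54 ≤ 100; operates vehicles for hire → Regulatory Authorization required.
Art. VII. operates vehicles for hire; seating 54 ≤ 66 → Livery License not required.
Art. VIII. years in business 19 > 15 → exempt from Regulatory Authorization.
Art. IX. years in business 19 ≤ 20 → Standard Permit not required.
Art. X. years in business 19 ≥ 16 → Established Business Authorization required.
Art. XI. operates vehicles for hire → Trade License required.

Established Business Authorization, General Business Registration, Trade License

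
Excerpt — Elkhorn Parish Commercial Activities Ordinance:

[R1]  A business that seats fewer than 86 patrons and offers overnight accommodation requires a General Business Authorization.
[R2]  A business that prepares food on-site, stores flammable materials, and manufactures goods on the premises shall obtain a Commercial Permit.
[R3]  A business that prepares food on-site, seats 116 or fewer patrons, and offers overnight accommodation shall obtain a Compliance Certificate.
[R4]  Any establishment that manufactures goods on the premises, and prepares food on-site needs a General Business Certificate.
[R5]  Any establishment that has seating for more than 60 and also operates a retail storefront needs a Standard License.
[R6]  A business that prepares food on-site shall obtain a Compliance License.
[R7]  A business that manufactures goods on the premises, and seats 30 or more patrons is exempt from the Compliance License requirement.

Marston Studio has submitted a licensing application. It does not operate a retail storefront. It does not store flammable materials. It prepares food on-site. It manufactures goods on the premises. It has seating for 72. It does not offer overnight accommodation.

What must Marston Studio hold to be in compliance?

General Business Certificate

[R1] seating 72 < 86; does not offer overnight accommodation → General Business Authorization not required.
[R2] prepares food on-site; does not store flammable materials; manufactures goods on the premises → Commercial Permit not required.
[R3] prepares food on-site; seating 72 ≤ 116; does not offer overnight accommodation → Compliance Certificate not required.
[R4] manufactures goods on the premises; prepares food on-site → General Business Certificate required.
[R5] seating 72 > 60; does not operate a retail storefront → Standard License not required.
[R6] prepares food on-site → Compliance License required.
[R7] manufactures goods on the premises; seating 72 ≥ 30 → exempt from Compliance License.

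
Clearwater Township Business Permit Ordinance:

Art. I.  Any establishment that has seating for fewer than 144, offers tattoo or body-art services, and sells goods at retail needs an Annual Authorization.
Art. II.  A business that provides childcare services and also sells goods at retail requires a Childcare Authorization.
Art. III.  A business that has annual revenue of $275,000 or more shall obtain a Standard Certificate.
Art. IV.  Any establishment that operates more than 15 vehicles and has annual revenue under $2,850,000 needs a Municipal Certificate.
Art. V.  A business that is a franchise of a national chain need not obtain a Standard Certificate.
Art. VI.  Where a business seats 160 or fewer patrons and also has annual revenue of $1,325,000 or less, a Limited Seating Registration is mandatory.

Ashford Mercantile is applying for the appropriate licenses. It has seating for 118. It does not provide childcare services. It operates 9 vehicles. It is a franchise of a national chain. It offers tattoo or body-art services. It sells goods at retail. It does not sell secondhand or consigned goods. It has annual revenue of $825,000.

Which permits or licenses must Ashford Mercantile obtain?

Art. I. seating 118 < 144; offers tattoo or body-art services; sells goods at retail → Annual Authorization required.
Art. II. does not provide childcare services; sells goods at retail → Childcare Authorization not required.
Art. III. revenue $825,000 ≥ $275,000 → Standard Certificate required.
Art. IV. vehicles 9 ≤ 15; revenue $825,000 < $2,850,000 → Municipal Certificate not required.
Art. V. is a franchise of a national chain → exempt from Standard Certificate.
Art. VI. seating 118 ≤ 160; revenue $825,000 ≤ $1,325,000 → Limited Seating Registration required.

Annual Authorization, Limited Seating Registration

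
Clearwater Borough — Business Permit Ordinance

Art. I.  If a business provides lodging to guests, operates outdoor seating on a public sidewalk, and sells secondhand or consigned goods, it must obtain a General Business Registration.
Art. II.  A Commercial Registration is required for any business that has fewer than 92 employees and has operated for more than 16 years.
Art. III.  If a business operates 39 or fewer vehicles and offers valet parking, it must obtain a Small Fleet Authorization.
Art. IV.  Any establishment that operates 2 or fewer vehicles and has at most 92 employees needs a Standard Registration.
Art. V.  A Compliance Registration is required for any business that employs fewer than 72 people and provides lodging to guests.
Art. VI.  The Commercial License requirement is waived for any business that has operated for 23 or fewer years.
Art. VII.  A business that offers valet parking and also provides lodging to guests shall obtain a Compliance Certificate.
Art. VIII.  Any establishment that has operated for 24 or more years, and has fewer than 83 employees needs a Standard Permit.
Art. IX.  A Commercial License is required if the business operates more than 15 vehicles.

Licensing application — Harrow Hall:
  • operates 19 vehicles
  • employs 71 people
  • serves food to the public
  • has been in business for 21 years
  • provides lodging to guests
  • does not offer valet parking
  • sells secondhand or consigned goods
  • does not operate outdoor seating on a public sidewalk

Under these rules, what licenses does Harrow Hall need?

Commercial Registration, Compliance Registration

Art. I. provides lodging to guests; does not operate outdoor seating on a public sidewalk; sells secondhand or consigned goods → General Business Registration not required.
Art. II. employees 71 < 92; years in business 21 > 16 → Commercial Registration required.
Art. III. vehicles 19 ≤ 39; does not offer valet parking → Small Fleet Authorization not required.
Art. IV. vehicles 19 > 2; employees 71 ≤ 92 → Standard Registration not required.
Art. V. employees 71 < 72; provides lodging to guests → Compliance Registration required.
Art. VI. years in business 21 ≤ 23 → exempt from Commercial License.
Art. VII. does not offer valet parking; provides lodging to guests → Compliance Certificate not required.
Art. VIII. years in business 21 < 24; employees 71 < 83 → Standard Permit not required.
Art. IX. vehicles 19 > 15 → Commercial License required.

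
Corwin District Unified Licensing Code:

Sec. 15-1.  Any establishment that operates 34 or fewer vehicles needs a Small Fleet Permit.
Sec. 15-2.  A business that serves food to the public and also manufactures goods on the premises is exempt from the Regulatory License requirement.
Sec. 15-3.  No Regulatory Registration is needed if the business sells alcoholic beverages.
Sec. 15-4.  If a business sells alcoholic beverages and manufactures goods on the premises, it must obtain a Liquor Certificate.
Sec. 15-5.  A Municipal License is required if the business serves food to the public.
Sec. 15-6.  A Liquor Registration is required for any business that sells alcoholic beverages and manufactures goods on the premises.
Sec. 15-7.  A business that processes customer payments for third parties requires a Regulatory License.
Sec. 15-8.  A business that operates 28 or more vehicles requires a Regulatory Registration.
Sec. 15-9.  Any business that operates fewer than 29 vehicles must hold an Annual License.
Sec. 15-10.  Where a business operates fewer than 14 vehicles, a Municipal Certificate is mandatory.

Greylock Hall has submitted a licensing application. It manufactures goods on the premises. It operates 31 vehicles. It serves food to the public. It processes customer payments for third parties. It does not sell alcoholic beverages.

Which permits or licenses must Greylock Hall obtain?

Municipal License, Regulatory Registration, Small Fleet Permit

Sec. 15-1. vehicles 31 ≤ 34 → Small Fleet Permit required.
Sec. 15-2. serves food to the public; manufactures goods on the premises → exempt from Regulatory License.
Sec. 15-3. does not sell alcoholic beverages → Regulatory Registration exemption does not apply.
Sec. 15-4. does not sell alcoholic beverages; manufactures goods on the premises → Liquor Certificate not required.
Sec. 15-5. serves food to the public → Municipal License required.
Sec. 15-6. does not sell alcoholic beverages; manufactures goods on the premises → Liquor Registration not required.
Sec. 15-7. processes customer payments for third parties → Regulatory License required.
Sec. 15-8. vehicles 31 ≥ 28 → Regulatory Registration required.
Sec. 15-9. vehicles 31 ≥ 29 → Annual License not required.
Sec. 15-10. vehicles 31 ≥ 14 → Municipal Certificate not required.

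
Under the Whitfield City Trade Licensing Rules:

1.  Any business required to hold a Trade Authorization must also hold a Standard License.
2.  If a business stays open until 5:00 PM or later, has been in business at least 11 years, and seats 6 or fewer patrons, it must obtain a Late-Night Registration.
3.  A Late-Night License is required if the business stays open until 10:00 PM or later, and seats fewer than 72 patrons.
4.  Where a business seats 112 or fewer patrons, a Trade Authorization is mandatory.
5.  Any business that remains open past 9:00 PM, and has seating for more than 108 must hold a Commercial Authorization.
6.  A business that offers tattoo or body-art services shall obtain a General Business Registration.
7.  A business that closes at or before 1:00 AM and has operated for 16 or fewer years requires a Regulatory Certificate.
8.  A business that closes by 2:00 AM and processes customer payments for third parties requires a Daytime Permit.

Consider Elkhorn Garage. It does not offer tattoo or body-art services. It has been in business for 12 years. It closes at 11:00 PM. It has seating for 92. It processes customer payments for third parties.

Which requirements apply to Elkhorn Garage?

Daytime Permit, Regulatory Certificate, Standard License, Trade Authorization

1. Trade Authorization is required → Standard License also required.
2. closes 11:00 PM, after 5:00 PM; years in business 12 ≥ 11; seating 92 > 6 → Late-Night Registration not required.
3. closes 11:00 PM, after 10:00 PM; seating 92 ≥ 72 → Late-Night License not required.
4. seating 92 ≤ 112 → Trade Authorization required.
5. closes 11:00 PM, after 9:00 PM; seating 92 ≤ 108 → Commercial Authorization not required.
6. does not offer tattoo or body-art services → General Business Registration not required.
7. closes 11:00 PM, at/before 1:00 AM; years in business 12 ≤ 16 → Regulatory Certificate required.
8. closes 11:00 PM, at/before 2:00 AM; processes customer payments for third parties → Daytime Permit required.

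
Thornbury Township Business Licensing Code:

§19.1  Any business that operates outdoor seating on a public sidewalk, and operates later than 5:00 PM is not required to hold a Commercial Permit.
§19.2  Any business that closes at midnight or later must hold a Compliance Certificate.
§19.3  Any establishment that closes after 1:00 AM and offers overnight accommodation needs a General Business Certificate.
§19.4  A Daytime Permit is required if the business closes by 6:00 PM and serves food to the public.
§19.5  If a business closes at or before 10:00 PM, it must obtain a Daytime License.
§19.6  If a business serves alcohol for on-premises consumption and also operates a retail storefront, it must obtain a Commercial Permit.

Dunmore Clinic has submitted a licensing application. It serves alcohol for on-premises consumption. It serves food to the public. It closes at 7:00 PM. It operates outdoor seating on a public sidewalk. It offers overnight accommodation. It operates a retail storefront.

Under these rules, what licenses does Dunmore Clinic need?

§19.1 operates outdoor seating on a public sidewalk; closes 7:00 PM, after 5:00 PM → exempt from Commercial Permit.
§19.2 closes 7:00 PM, at/before midnight → Compliance Certificate not required.
§19.3 closes 7:00 PM, at/before 1:00 AM; offers overnight accommodation → General Business Certificate not required.
§19.4 closes 7:00 PM, after 6:00 PM; serves food to the public → Daytime Permit not required.
§19.5 closes 7:00 PM, at/before 10:00 PM → Daytime License required.
§19.6 serves alcohol for on-premises consumption; operates a retail storefront → Commercial Permit required.

Daytime License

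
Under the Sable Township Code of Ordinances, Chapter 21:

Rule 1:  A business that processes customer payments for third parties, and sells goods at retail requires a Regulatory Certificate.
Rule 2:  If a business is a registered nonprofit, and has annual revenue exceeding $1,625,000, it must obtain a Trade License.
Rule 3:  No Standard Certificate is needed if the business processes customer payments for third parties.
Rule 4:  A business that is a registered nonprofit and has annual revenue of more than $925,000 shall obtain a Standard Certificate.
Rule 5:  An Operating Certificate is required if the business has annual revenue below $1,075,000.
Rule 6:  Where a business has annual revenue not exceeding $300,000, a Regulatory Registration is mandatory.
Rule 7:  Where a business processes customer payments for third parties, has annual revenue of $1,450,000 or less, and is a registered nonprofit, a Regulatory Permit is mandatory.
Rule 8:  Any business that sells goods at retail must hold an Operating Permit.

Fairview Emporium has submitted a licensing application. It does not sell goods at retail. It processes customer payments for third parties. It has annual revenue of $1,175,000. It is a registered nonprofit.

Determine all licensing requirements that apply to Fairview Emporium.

Rule 1: processes customer payments for third parties; does not sell goods at retail → Regulatory Certificate not required.
Rule 2: is a registered nonprofit; revenue $1,175,000 ≤ $1,625,000 → Trade License not required.
Rule 3: processes customer payments for third parties → exempt from Standard Certificate.
Rule 4: is a registered nonprofit; revenue $1,175,000 > $925,000 → Standard Certificate required.
Rule 5: revenue $1,175,000 ≥ $1,075,000 → Operating Certificate not required.
Rule 6: revenue $1,175,000 > $300,000 → Regulatory Registration not required.
Rule 7: processes customer payments for third parties; revenue $1,175,000 ≤ $1,450,000; is a registered nonprofit → Regulatory Permit required.
Rule 8: does not sell goods at retail → Operating Permit not required.

Regulatory Permit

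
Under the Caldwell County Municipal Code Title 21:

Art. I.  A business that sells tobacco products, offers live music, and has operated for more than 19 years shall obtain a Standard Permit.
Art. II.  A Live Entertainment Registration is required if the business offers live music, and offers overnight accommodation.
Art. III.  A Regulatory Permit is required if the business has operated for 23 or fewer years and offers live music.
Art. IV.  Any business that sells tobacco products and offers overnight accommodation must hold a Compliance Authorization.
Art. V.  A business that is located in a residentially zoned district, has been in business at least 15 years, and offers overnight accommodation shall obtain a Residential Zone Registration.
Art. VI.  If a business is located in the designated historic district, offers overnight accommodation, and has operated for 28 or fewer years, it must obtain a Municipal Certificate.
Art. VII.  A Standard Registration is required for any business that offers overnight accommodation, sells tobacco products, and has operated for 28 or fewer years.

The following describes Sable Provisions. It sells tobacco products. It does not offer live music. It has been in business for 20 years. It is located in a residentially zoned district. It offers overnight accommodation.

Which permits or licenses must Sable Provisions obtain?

Art. I. sells tobacco products; does not offer live music; years in business 20 > 19 → Standard Permit not required.
Art. II. does not offer live music; offers overnight accommodation → Live Entertainment Registration not required.
Art. III. years in business 20 ≤ 23; does not offer live music → Regulatory Permit not required.
Art. IV. sells tobacco products; offers overnight accommodation → Compliance Authorization required.
Art. V. is located in a residentially zoned district; years in business 20 ≥ 15; offers overnight accommodation → Residential Zone Registration required.
Art. VI. is located in a residentially zoned district (not: is located in the designated historic district); offers overnight accommodation; years in business 20 ≤ 28 → Municipal Certificate not required.
Art. VII. offers overnight accommodation; sells tobacco products; years in business 20 ≤ 28 → Standard Registration required.

Compliance Authorization, Residential Zone Registration, Standard Registration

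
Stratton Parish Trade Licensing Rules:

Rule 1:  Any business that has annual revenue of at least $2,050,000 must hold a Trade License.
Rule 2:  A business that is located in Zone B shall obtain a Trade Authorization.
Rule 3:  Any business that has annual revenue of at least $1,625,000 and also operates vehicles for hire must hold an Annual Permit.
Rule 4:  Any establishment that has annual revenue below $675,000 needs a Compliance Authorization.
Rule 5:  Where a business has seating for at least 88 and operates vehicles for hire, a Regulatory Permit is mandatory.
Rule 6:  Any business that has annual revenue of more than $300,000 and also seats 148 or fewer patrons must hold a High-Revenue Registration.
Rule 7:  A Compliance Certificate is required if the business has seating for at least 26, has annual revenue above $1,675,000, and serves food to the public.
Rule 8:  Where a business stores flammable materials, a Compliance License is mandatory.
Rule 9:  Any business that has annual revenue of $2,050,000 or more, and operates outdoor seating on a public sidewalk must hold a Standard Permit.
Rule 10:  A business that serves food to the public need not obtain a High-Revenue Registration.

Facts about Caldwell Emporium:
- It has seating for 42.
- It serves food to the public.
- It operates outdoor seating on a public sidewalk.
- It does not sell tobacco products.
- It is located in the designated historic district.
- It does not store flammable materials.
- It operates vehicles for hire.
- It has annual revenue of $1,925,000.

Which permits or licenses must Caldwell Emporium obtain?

Rule 1: revenue $1,925,000 < $2,050,000 → Trade License not required.
Rule 2: is located in the designated historic district (not: is located in Zone B) → Trade Authorization not required.
Rule 3: revenue $1,925,000 ≥ $1,625,000; operates vehicles for hire → Annual Permit required.
Rule 4: revenue $1,925,000 ≥ $675,000 → Compliance Authorization not required.
Rule 5: seating 42 < 88; operates vehicles for hire → Regulatory Permit not required.
Rule 6: revenue $1,925,000 > $300,000; seating 42 ≤ 148 → High-Revenue Registration required.
Rule 7: seating 42 ≥ 26; revenue $1,925,000 > $1,675,000; serves food to the public → Compliance Certificate required.
Rule 8: does not store flammable materials → Compliance License not required.
Rule 9: revenue $1,925,000 < $2,050,000; operates outdoor seating on a public sidewalk → Standard Permit not required.
Rule 10: serves food to the public → exempt from High-Revenue Registration.

Annual Permit, Compliance Certificate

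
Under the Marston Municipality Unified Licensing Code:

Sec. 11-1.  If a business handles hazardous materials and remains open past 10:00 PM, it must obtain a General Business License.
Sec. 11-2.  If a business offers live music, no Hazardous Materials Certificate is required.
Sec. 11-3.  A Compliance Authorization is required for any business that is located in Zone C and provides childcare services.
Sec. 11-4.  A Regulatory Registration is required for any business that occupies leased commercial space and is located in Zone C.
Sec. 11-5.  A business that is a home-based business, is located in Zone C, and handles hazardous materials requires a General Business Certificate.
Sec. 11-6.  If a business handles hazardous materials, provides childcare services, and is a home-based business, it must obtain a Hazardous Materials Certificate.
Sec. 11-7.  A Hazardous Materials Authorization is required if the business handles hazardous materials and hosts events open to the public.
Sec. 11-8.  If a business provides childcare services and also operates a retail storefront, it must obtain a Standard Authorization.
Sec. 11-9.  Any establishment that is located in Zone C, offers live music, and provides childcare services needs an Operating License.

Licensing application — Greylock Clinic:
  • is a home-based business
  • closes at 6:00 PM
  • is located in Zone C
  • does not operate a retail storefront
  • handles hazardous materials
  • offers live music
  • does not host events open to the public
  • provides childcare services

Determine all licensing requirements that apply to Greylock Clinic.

Sec. 11-1. handles hazardous materials; closes 6:00 PM, at/before 10:00 PM → General Business License not required.
Sec. 11-2. offers live music → exempt from Hazardous Materials Certificate.
Sec. 11-3. is located in Zone C; provides childcare services → Compliance Authorization required.
Sec. 11-4. is a home-based business (not: occupies leased commercial space); is located in Zone C → Regulatory Registration not required.
Sec. 11-5. is a home-based business; is located in Zone C; handles hazardous materials → General Business Certificate required.
Sec. 11-6. handles hazardous materials; provides childcare services; is a home-based business → Hazardous Materials Certificate required.
Sec. 11-7. handles hazardous materials; does not host events open to the public → Hazardous Materials Authorization not required.
Sec. 11-8. provides childcare services; does not operate a retail storefront → Standard Authorization not required.
Sec. 11-9. is located in Zone C; offers live music; provides childcare services → Operating License required.

Compliance Authorization, General Business Certificate, Operating License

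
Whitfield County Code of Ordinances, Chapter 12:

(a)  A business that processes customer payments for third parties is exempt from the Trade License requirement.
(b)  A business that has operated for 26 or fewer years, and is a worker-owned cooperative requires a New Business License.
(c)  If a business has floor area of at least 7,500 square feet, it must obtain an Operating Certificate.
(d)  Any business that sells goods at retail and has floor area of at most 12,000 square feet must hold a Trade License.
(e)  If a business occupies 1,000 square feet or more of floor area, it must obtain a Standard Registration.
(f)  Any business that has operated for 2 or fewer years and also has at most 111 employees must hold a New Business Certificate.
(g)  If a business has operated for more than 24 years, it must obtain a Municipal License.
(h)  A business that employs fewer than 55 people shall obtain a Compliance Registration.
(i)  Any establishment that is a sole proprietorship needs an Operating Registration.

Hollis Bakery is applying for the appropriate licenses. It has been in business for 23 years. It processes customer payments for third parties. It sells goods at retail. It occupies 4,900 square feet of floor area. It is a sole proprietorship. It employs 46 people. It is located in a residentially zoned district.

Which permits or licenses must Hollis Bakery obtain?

(a) processes customer payments for third parties → exempt from Trade License.
(b) years in business 23 ≤ 26; is a sole proprietorship (not: is a worker-owned cooperative) → New Business License not required.
(c) floor area 4,900 square feet < 7,500 square feet → Operating Certificate not required.
(d) sells goods at retail; floor area 4,900 square feet ≤ 12,000 square feet → Trade License required.
(e) floor area 4,900 square feet ≥ 1,000 square feet → Standard Registration required.
(f) years in business 23 > 2; employees 46 ≤ 111 → New Business Certificate not required.
(g) years in business 23 ≤ 24 → Municipal License not required.
(h) employees 46 < 55 → Compliance Registration required.
(i) is a sole proprietorship → Operating Registration required.

Compliance Registration, Operating Registration, Standard Registration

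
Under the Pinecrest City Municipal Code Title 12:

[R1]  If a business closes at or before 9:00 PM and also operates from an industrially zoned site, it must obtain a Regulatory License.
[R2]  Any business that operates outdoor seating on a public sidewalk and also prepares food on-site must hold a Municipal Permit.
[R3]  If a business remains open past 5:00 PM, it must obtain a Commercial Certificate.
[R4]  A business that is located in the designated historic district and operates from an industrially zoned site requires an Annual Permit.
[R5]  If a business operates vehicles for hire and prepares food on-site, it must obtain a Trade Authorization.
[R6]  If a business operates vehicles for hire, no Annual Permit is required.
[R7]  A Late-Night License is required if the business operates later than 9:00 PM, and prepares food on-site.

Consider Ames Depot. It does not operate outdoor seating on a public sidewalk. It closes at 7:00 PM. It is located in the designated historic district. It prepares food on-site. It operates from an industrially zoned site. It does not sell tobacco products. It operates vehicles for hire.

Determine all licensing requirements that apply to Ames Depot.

Commercial Certificate, Regulatory License, Trade Authorization

[R1] closes 7:00 PM, at/before 9:00 PM; operates from an industrially zoned site → Regulatory License required.
[R2] does not operate outdoor seating on a public sidewalk; prepares food on-site → Municipal Permit not required.
[R3] closes 7:00 PM, after 5:00 PM → Commercial Certificate required.
[R4] is located in the designated historic district; operates from an industrially zoned site → Annual Permit required.
[R5] operates vehicles for hire; prepares food on-site → Trade Authorization required.
[R6] operates vehicles for hire → exempt from Annual Permit.
[R7] closes 7:00 PM, at/before 9:00 PM; prepares food on-site → Late-Night License not required.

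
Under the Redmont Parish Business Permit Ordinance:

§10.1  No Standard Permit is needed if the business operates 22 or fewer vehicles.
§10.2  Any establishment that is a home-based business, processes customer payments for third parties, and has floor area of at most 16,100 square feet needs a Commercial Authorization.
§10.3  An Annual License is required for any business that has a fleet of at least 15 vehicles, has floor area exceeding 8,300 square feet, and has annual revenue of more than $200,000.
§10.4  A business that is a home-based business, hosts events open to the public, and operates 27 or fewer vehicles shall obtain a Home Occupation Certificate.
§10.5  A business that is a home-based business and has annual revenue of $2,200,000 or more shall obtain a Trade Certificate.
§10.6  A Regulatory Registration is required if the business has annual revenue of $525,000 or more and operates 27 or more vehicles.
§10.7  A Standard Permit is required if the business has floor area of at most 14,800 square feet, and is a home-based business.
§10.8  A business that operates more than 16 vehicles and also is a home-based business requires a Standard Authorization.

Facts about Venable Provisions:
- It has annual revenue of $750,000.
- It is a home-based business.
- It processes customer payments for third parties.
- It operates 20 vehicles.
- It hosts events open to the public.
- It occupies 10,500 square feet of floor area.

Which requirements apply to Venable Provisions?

§10.1 vehicles 20 ≤ 22 → exempt from Standard Permit.
§10.2 is a home-based business; processes customer payments for third parties; floor area 10,500 square feet ≤ 16,100 square feet → Commercial Authorization required.
§10.3 vehicles 20 ≥ 15; floor area 10,500 square feet > 8,300 square feet; revenue $750,000 > $200,000 → Annual License required.
§10.4 is a home-based business; hosts events open to the public; vehicles 20 ≤ 27 → Home Occupation Certificate required.
§10.5 is a home-based business; revenue $750,000 < $2,200,000 → Trade Certificate not required.
§10.6 revenue $750,000 ≥ $525,000; vehicles 20 < 27 → Regulatory Registration not required.
§10.7 floor area 10,500 square feet ≤ 14,800 square feet; is a home-based business → Standard Permit required.
§10.8 vehicles 20 > 16; is a home-based business → Standard Authorization required.

Annual License, Commercial Authorization, Home Occupation Certificate, Standard Authorization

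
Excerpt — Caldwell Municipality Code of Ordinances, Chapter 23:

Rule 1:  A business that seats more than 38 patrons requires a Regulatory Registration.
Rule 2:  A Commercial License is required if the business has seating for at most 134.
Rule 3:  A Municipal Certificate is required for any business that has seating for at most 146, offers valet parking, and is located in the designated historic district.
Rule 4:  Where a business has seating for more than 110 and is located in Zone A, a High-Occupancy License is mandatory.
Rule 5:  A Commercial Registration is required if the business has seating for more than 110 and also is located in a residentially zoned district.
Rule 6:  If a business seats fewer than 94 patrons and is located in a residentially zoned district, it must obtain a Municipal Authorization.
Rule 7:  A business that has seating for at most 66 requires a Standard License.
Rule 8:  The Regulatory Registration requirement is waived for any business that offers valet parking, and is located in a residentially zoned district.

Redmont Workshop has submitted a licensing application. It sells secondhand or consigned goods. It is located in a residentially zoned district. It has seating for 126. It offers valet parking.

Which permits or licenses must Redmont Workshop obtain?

Commercial License, Commercial Registration

Rule 1: seating 126 > 38 → Regulatory Registration required.
Rule 2: seating 126 ≤ 134 → Commercial License required.
Rule 3: seating 126 ≤ 146; offers valet parking; is located in a residentially zoned district (not: is located in the designated historic district) → Municipal Certificate not required.
Rule 4: seating 126 > 110; is located in a residentially zoned district (not: is located in Zone A) → High-Occupancy License not required.
Rule 5: seating 126 > 110; is located in a residentially zoned district → Commercial Registration required.
Rule 6: seating 126 ≥ 94; is located in a residentially zoned district → Municipal Authorization not required.
Rule 7: seating 126 > 66 → Standard License not required.
Rule 8: offers valet parking; is located in a residentially zoned district → exempt from Regulatory Registration.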